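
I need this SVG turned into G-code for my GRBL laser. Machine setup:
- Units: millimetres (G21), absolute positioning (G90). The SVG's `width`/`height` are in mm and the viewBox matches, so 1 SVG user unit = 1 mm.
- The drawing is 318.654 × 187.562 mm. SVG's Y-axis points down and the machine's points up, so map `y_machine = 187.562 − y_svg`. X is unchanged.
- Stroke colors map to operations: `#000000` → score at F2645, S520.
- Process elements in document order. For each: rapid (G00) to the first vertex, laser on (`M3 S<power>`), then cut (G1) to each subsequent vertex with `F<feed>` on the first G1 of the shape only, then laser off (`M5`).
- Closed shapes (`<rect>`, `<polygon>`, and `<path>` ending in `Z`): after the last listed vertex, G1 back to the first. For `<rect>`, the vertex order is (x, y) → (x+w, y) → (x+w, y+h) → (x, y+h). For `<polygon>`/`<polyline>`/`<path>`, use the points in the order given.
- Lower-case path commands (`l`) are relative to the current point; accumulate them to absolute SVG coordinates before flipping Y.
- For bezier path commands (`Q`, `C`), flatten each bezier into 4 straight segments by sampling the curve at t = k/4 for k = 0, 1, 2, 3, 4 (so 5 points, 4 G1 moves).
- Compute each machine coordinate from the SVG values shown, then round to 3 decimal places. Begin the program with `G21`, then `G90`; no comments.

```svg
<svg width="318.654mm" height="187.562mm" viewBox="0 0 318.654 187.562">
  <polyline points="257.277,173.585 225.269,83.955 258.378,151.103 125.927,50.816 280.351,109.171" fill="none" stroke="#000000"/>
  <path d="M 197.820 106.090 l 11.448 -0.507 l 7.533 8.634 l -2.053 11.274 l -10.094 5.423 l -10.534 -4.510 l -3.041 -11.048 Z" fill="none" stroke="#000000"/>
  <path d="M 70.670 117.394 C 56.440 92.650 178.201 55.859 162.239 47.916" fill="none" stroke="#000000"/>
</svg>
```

1 u = 1 mm; y_m = 187.562 − y.

[1] `<polyline>` open polyline, #000000→score S520 F2645: (257.277,13.977) → (225.269,103.607) → (258.378,36.459) → (125.927,136.746) → (280.351,78.391)

[2] `<path>` regular polygon, #000000→score S520 F2645: (197.820,81.472) → (209.268,81.979) → (216.801,73.345) → (214.748,62.071) → (204.654,56.648) → (194.120,61.158) → (191.079,72.206) → (197.820,81.472) (closed)

[3] `<path>` cubic bezier, #000000→score S520 F2645: (70.670,70.168) → (81.219,90.346) → (117.104,111.207) → (152.664,128.919) → (162.239,139.646)

G21
G90
G00 X257.277 Y13.977
M3 S520
G1 X225.269 Y103.607 F2645
G1 X258.378 Y36.459
G1 X125.927 Y136.746
G1 X280.351 Y78.391
M5
G00 X197.820 Y81.472
M3 S520
G1 X209.268 Y81.979 F2645
G1 X216.801 Y73.345
G1 X214.748 Y62.071
G1 X204.654 Y56.648
G1 X194.120 Y61.158
G1 X191.079 Y72.206
G1 X197.820 Y81.472
M5
G00 X70.670 Y70.168
M3 S520
G1 X81.219 Y90.346 F2645
G1 X117.104 Y111.207
G1 X152.664 Y128.919
G1 X162.239 Y139.646
M5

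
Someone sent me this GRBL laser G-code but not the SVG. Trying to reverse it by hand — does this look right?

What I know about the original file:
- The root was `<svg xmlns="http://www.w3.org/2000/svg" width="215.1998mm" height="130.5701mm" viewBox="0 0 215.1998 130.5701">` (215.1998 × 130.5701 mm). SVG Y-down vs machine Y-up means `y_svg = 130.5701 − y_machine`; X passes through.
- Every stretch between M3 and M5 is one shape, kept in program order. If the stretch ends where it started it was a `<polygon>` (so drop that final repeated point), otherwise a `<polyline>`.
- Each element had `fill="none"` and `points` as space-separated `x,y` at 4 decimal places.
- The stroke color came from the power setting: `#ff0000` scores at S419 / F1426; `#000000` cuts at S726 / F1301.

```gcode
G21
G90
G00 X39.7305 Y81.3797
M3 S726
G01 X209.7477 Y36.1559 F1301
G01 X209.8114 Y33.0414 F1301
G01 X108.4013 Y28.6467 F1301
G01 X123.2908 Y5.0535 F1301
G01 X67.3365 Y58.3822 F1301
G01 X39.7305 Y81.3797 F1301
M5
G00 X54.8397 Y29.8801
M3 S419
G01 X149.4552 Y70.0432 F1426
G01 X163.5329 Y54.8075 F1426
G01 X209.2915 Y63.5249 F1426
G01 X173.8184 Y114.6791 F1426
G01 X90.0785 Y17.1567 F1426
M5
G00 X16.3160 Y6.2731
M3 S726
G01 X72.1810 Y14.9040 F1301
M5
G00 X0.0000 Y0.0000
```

<svg xmlns="http://www.w3.org/2000/svg" width="215.1998mm" height="130.5701mm" viewBox="0 0 215.1998 130.5701">
  <polygon points="39.7305,49.1904 209.7477,94.4142 209.8114,97.5287 108.4013,101.9234 123.2908,125.5166 67.3365,72.1879" fill="none" stroke="#000000"/>
  <polyline points="54.8397,100.6900 149.4552,60.5269 163.5329,75.7626 209.2915,67.0452 173.8184,15.8910 90.0785,113.4134" fill="none" stroke="#ff0000"/>
  <polyline points="16.3160,124.2970 72.1810,115.6661" fill="none" stroke="#000000"/>
</svg>

Machine Y-up, SVG Y-down with viewBox height 130.5701, so y_svg = 130.5701 − y_machine; X carries over.

Run 1: S726 ⇒ cut layer `#000000`. The run returns to its start, so emit a `<polygon>` with points (Y-flipped): 39.7305,49.1904 209.7477,94.4142 209.8114,97.5287 108.4013,101.9234 123.2908,125.5166 67.3365,72.1879.

Run 2: the run's S419 means `#ff0000` (score). The run is open, so emit a `<polyline>` with points (Y-flipped): 54.8397,100.6900 149.4552,60.5269 163.5329,75.7626 209.2915,67.0452 173.8184,15.8910 90.0785,113.4134.

Run 3: power S726 maps to stroke `#000000` (cut). The run is open, so emit a `<polyline>` with points (Y-flipped): 16.3160,124.2970 72.1810,115.6661.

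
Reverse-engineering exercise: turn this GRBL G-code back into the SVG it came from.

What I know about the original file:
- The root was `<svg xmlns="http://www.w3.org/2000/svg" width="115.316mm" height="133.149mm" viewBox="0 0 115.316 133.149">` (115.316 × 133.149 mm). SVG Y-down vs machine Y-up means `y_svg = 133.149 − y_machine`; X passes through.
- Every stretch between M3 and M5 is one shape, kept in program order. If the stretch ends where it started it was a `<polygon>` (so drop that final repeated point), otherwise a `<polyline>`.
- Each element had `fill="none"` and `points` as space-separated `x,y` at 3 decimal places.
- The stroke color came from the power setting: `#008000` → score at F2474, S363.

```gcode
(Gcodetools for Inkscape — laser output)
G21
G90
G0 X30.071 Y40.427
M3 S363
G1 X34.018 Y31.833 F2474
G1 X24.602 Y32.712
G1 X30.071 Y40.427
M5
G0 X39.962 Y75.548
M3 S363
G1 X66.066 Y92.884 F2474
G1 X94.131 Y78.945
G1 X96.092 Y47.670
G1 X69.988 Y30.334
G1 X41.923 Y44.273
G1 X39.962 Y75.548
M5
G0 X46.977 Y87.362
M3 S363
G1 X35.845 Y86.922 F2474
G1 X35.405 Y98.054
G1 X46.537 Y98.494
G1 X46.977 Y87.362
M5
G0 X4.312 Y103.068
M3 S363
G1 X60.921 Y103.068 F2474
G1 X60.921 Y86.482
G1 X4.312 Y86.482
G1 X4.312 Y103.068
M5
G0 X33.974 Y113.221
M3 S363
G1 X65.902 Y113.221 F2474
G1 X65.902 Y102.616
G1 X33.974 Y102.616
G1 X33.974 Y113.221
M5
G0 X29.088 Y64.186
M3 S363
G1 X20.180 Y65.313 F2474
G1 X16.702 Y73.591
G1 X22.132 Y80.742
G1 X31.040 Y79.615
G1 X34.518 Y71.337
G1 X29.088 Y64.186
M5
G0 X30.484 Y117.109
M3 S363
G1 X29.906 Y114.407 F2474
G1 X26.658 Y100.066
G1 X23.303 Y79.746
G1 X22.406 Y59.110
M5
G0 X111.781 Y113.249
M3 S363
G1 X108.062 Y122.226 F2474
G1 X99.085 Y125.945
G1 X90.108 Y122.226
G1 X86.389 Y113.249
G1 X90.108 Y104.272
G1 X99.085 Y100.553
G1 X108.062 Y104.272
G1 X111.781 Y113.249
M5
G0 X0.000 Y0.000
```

Each laser-on run becomes one SVG element. Flip Y back into SVG space with y_svg = 133.149 − y_machine. Every run uses S363, so all elements get stroke `#008000` (score).

Run 1: The run returns to its start, so emit a `<polygon>` with points (Y-flipped): 30.071,92.722 34.018,101.316 24.602,100.437.

Run 2: The run returns to its start, so emit a `<polygon>` with points (Y-flipped): 39.962,57.601 66.066,40.265 94.131,54.204 96.092,85.479 69.988,102.815 41.923,88.876.

Run 3: The run returns to its start, so emit a `<polygon>` with points (Y-flipped): 46.977,45.787 35.845,46.227 35.405,35.095 46.537,34.655.

Run 4: The run returns to its start, so emit a `<polygon>` with points (Y-flipped): 4.312,30.081 60.921,30.081 60.921,46.667 4.312,46.667.

Run 5: The run returns to its start, so emit a `<polygon>` with points (Y-flipped): 33.974,19.928 65.902,19.928 65.902,30.533 33.974,30.533.

Run 6: The run returns to its start, so emit a `<polygon>` with points (Y-flipped): 29.088,68.963 20.180,67.836 16.702,59.558 22.132,52.407 31.040,53.534 34.518,61.812.

Run 7: The run is open, so emit a `<polyline>` with points (Y-flipped): 30.484,16.040 29.906,18.742 26.658,33.083 23.303,53.403 22.406,74.039.

Run 8: The run returns to its start, so emit a `<polygon>` with points (Y-flipped): 111.781,19.900 108.062,10.923 99.085,7.204 90.108,10.923 86.389,19.900 90.108,28.877 99.085,32.596 108.062,28.877.

<svg xmlns="http://www.w3.org/2000/svg" width="115.316mm" height="133.149mm" viewBox="0 0 115.316 133.149">
  <polygon points="30.071,92.722 34.018,101.316 24.602,100.437" fill="none" stroke="#008000"/>
  <polygon points="39.962,57.601 66.066,40.265 94.131,54.204 96.092,85.479 69.988,102.815 41.923,88.876" fill="none" stroke="#008000"/>
  <polygon points="46.977,45.787 35.845,46.227 35.405,35.095 46.537,34.655" fill="none" stroke="#008000"/>
  <polygon points="4.312,30.081 60.921,30.081 60.921,46.667 4.312,46.667" fill="none" stroke="#008000"/>
  <polygon points="33.974,19.928 65.902,19.928 65.902,30.533 33.974,30.533" fill="none" stroke="#008000"/>
  <polygon points="29.088,68.963 20.180,67.836 16.702,59.558 22.132,52.407 31.040,53.534 34.518,61.812" fill="none" stroke="#008000"/>
  <polyline points="30.484,16.040 29.906,18.742 26.658,33.083 23.303,53.403 22.406,74.039" fill="none" stroke="#008000"/>
  <polygon points="111.781,19.900 108.062,10.923 99.085,7.204 90.108,10.923 86.389,19.900 90.108,28.877 99.085,32.596 108.062,28.877" fill="none" stroke="#008000"/>
</svg>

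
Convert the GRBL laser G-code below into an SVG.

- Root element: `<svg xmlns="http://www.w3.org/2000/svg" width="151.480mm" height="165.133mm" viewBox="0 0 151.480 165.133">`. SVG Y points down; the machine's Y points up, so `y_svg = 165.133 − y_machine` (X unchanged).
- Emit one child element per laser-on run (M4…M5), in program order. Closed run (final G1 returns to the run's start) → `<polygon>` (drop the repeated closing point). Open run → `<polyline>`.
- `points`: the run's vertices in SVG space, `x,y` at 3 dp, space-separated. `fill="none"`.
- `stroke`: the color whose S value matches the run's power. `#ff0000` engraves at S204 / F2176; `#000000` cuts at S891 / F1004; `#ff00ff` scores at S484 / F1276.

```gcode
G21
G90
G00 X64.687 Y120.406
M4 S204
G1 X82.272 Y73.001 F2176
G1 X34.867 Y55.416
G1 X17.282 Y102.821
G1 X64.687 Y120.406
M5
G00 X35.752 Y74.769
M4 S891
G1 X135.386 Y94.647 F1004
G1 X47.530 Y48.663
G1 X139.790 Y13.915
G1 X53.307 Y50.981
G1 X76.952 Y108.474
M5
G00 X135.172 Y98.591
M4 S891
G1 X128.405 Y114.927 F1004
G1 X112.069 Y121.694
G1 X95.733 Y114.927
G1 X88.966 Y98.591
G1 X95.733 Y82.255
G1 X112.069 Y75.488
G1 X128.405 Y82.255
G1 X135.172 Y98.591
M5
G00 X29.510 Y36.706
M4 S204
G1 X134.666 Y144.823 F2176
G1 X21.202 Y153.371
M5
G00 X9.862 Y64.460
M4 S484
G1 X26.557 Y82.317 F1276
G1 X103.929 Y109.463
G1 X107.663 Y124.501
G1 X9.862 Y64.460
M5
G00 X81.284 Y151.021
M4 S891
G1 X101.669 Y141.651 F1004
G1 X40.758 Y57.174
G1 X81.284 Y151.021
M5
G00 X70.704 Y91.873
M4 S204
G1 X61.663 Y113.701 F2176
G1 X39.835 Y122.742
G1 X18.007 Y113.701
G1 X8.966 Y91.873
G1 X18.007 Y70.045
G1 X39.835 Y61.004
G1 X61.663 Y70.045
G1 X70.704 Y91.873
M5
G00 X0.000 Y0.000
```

Each laser-on run becomes one SVG element. Flip Y back into SVG space with y_svg = 165.133 − y_machine.

Run 1: S204 ⇒ engrave layer `#ff0000`. The run returns to its start, so emit a `<polygon>` with points (Y-flipped): 64.687,44.727 82.272,92.132 34.867,109.717 17.282,62.312.

Run 2: S891 ⇒ cut layer `#000000`. The run is open, so emit a `<polyline>` with points (Y-flipped): 35.752,90.364 135.386,70.486 47.530,116.470 139.790,151.218 53.307,114.152 76.952,56.659.

Run 3: power S891 maps to stroke `#000000` (cut). The run returns to its start, so emit a `<polygon>` with points (Y-flipped): 135.172,66.542 128.405,50.206 112.069,43.439 95.733,50.206 88.966,66.542 95.733,82.878 112.069,89.645 128.405,82.878.

Run 4: S204 ⇒ engrave layer `#ff0000`. The run is open, so emit a `<polyline>` with points (Y-flipped): 29.510,128.427 134.666,20.310 21.202,11.762.

Run 5: S484 ⇒ score layer `#ff00ff`. The run returns to its start, so emit a `<polygon>` with points (Y-flipped): 9.862,100.673 26.557,82.816 103.929,55.670 107.663,40.632.

Run 6: S891 ⇒ cut layer `#000000`. The run returns to its start, so emit a `<polygon>` with points (Y-flipped): 81.284,14.112 101.669,23.482 40.758,107.959.

Run 7: the run's S204 means `#ff0000` (engrave). The run returns to its start, so emit a `<polygon>` with points (Y-flipped): 70.704,73.260 61.663,51.432 39.835,42.391 18.007,51.432 8.966,73.260 18.007,95.088 39.835,104.129 61.663,95.088.

<svg xmlns="http://www.w3.org/2000/svg" width="151.480mm" height="165.133mm" viewBox="0 0 151.480 165.133">
  <polygon points="64.687,44.727 82.272,92.132 34.867,109.717 17.282,62.312" fill="none" stroke="#ff0000"/>
  <polyline points="35.752,90.364 135.386,70.486 47.530,116.470 139.790,151.218 53.307,114.152 76.952,56.659" fill="none" stroke="#000000"/>
  <polygon points="135.172,66.542 128.405,50.206 112.069,43.439 95.733,50.206 88.966,66.542 95.733,82.878 112.069,89.645 128.405,82.878" fill="none" stroke="#000000"/>
  <polyline points="29.510,128.427 134.666,20.310 21.202,11.762" fill="none" stroke="#ff0000"/>
  <polygon points="9.862,100.673 26.557,82.816 103.929,55.670 107.663,40.632" fill="none" stroke="#ff00ff"/>
  <polygon points="81.284,14.112 101.669,23.482 40.758,107.959" fill="none" stroke="#000000"/>
  <polygon points="70.704,73.260 61.663,51.432 39.835,42.391 18.007,51.432 8.966,73.260 18.007,95.088 39.835,104.129 61.663,95.088" fill="none" stroke="#ff0000"/>
</svg>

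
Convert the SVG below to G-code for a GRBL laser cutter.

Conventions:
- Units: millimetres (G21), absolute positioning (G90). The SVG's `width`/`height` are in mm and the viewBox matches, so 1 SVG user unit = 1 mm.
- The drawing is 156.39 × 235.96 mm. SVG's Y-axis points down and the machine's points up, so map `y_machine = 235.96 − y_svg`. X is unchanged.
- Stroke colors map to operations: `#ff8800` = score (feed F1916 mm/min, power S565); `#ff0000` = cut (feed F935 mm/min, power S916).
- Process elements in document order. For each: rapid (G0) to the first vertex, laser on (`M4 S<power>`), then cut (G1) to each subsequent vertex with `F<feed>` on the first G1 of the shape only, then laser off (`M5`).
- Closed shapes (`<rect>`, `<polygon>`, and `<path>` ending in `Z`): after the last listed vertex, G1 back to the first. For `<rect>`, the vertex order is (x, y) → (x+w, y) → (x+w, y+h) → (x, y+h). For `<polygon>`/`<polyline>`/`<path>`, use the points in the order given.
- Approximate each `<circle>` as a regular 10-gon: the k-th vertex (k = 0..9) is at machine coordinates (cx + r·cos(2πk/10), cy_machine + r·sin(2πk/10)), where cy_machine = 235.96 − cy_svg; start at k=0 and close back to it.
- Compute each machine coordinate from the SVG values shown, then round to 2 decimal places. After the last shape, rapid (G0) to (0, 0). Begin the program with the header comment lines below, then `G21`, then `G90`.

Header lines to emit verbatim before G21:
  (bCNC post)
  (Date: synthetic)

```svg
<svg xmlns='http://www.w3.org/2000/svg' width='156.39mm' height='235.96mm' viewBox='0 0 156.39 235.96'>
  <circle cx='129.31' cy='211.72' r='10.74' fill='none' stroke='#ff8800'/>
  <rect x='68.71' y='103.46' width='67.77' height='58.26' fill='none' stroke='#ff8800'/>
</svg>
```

Since the viewBox matches the mm dimensions, user units are millimetres directly. The only transform is the Y-flip y_m = 235.96 − y_svg.

Shape 1 is a circle drawn with `<circle>`. Its stroke #ff8800 means score at S565, F1916. After flipping Y the toolpath is (140.05,24.24) → (138.00,30.55) → (132.63,34.45) → (125.99,34.45) → (120.62,30.55) → (118.57,24.24) → (120.62,17.93) → (125.99,14.03) → (132.63,14.03) → (138.00,17.93) → (140.05,24.24), returning to the start.

Shape 2 is a rectangle drawn with `<rect>`. Its stroke #ff8800 means score at S565, F1916. After flipping Y the toolpath is (68.71,132.50) → (136.48,132.50) → (136.48,74.24) → (68.71,74.24) → (68.71,132.50), returning to the start.

(bCNC post)
(Date: synthetic)
G21
G90
G0 X140.05 Y24.24
M4 S565
G1 X138.00 Y30.55 F1916
G1 X132.63 Y34.45
G1 X125.99 Y34.45
G1 X120.62 Y30.55
G1 X118.57 Y24.24
G1 X120.62 Y17.93
G1 X125.99 Y14.03
G1 X132.63 Y14.03
G1 X138.00 Y17.93
G1 X140.05 Y24.24
M5
G0 X68.71 Y132.50
M4 S565
G1 X136.48 Y132.50 F1916
G1 X136.48 Y74.24
G1 X68.71 Y74.24
G1 X68.71 Y132.50
M5
G0 X0.00 Y0.00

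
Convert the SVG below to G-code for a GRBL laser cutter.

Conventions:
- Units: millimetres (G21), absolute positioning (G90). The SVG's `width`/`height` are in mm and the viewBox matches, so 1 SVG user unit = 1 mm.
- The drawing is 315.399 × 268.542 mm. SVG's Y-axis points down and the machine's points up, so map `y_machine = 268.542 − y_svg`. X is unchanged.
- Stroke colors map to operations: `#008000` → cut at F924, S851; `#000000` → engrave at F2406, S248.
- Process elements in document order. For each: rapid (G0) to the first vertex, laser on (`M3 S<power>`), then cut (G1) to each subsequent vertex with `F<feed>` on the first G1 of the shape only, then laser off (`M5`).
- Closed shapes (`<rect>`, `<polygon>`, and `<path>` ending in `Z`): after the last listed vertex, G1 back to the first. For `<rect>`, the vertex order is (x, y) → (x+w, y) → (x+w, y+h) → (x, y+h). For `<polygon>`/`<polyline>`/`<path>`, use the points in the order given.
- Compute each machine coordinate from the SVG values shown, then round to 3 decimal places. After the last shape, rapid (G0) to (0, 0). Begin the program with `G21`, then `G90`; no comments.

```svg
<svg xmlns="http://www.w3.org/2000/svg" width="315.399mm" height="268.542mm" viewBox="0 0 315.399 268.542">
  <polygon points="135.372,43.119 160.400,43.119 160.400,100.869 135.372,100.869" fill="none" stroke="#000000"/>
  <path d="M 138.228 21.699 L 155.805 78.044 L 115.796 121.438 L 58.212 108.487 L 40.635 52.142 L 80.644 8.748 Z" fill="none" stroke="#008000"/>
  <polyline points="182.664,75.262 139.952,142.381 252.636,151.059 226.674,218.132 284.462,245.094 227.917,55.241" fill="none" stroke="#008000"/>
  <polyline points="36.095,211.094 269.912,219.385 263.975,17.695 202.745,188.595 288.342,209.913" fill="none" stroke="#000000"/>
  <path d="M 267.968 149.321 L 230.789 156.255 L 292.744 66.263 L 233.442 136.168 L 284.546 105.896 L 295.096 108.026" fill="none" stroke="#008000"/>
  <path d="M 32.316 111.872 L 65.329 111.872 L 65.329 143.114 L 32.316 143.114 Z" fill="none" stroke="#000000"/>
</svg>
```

Since the viewBox matches the mm dimensions, user units are millimetres directly. The only transform is the Y-flip y_m = 268.542 − y_svg.

Shape 1 is a rectangle drawn with `<polygon>`. Its stroke #000000 means engrave at S248, F2406. After flipping Y the toolpath is (135.372,225.423) → (160.400,225.423) → (160.400,167.673) → (135.372,167.673) → (135.372,225.423), returning to the start.

Shape 2 is a regular polygon drawn with `<path>`. Its stroke #008000 means cut at S851, F924. After flipping Y the toolpath is (138.228,246.843) → (155.805,190.498) → (115.796,147.104) → (58.212,160.055) → (40.635,216.400) → (80.644,259.794) → (138.228,246.843), returning to the start.

Shape 3 is a open polyline drawn with `<polyline>`. Its stroke #008000 means cut at S851, F924. After flipping Y the toolpath is (182.664,193.280) → (139.952,126.161) → (252.636,117.483) → (226.674,50.410) → (284.462,23.448) → (227.917,213.301).

Shape 4 is a open polyline drawn with `<polyline>`. Its stroke #000000 means engrave at S248, F2406. After flipping Y the toolpath is (36.095,57.448) → (269.912,49.157) → (263.975,250.847) → (202.745,79.947) → (288.342,58.629).

Shape 5 is a open polyline drawn with `<path>`. Its stroke #008000 means cut at S851, F924. After flipping Y the toolpath is (267.968,119.221) → (230.789,112.287) → (292.744,202.279) → (233.442,132.374) → (284.546,162.646) → (295.096,160.516).

Shape 6 is a rectangle drawn with `<path>`. Its stroke #000000 means engrave at S248, F2406. After flipping Y the toolpath is (32.316,156.670) → (65.329,156.670) → (65.329,125.428) → (32.316,125.428) → (32.316,156.670), returning to the start.

G21
G90
G0 X135.372 Y225.423
M3 S248
G1 X160.400 Y225.423 F2406
G1 X160.400 Y167.673
G1 X135.372 Y167.673
G1 X135.372 Y225.423
M5
G0 X138.228 Y246.843
M3 S851
G1 X155.805 Y190.498 F924
G1 X115.796 Y147.104
G1 X58.212 Y160.055
G1 X40.635 Y216.400
G1 X80.644 Y259.794
G1 X138.228 Y246.843
M5
G0 X182.664 Y193.280
M3 S851
G1 X139.952 Y126.161 F924
G1 X252.636 Y117.483
G1 X226.674 Y50.410
G1 X284.462 Y23.448
G1 X227.917 Y213.301
M5
G0 X36.095 Y57.448
M3 S248
G1 X269.912 Y49.157 F2406
G1 X263.975 Y250.847
G1 X202.745 Y79.947
G1 X288.342 Y58.629
M5
G0 X267.968 Y119.221
M3 S851
G1 X230.789 Y112.287 F924
G1 X292.744 Y202.279
G1 X233.442 Y132.374
G1 X284.546 Y162.646
G1 X295.096 Y160.516
M5
G0 X32.316 Y156.670
M3 S248
G1 X65.329 Y156.670 F2406
G1 X65.329 Y125.428
G1 X32.316 Y125.428
G1 X32.316 Y156.670
M5
G0 X0.000 Y0.000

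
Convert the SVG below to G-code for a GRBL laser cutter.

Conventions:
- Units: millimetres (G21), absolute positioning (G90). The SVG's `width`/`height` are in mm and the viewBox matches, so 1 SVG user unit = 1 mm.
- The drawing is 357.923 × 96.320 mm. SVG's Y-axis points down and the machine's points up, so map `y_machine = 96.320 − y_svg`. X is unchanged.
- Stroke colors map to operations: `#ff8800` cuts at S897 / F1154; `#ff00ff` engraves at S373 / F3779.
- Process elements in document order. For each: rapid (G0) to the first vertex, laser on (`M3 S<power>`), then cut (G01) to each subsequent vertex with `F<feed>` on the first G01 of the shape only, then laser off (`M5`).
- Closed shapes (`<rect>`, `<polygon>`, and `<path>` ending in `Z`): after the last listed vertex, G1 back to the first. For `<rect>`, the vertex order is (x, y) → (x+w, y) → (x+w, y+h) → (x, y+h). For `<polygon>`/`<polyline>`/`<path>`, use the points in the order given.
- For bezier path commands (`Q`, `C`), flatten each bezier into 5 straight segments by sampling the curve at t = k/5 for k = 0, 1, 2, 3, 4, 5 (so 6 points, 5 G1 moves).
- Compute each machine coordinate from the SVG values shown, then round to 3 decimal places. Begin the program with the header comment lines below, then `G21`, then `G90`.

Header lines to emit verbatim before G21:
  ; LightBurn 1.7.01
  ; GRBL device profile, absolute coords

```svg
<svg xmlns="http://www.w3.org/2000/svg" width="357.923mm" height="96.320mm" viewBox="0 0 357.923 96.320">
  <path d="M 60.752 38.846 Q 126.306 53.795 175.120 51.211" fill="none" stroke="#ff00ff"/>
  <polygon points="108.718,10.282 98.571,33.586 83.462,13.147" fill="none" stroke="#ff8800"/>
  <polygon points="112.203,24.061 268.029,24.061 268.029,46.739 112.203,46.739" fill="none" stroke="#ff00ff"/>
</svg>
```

viewBox `0 0 357.923 96.320` with mm width/height → 1 unit = 1 mm. Flip: y_m = 96.320 − y_svg.

**Shape 1** — `<path>` quadratic bezier, stroke `#ff00ff` → engrave (S373, F3779). Control points (SVG): P0=(60.752,38.846), P1=(126.306,53.795), P2=(175.120,51.211); sampled at t=k/5. Machine vertices: (60.752,57.474) → (86.304,52.196) → (110.517,48.320) → (133.390,45.847) → (154.925,44.777) → (175.120,45.109). Open path.

**Shape 2** — `<polygon>` regular polygon, stroke `#ff8800` → cut (S897, F1154). Machine vertices: (108.718,86.038) → (98.571,62.734) → (83.462,83.173) → (108.718,86.038). Closed: final G1 returns to the first vertex.

**Shape 3** — `<polygon>` rectangle, stroke `#ff00ff` → engrave (S373, F3779). Machine vertices: (112.203,72.259) → (268.029,72.259) → (268.029,49.581) → (112.203,49.581) → (112.203,72.259). Closed: final G1 returns to the first vertex.

; LightBurn 1.7.01
; GRBL device profile, absolute coords
G21
G90
G0 X60.752 Y57.474
M3 S373
G01 X86.304 Y52.196 F3779
G01 X110.517 Y48.320
G01 X133.390 Y45.847
G01 X154.925 Y44.777
G01 X175.120 Y45.109
M5
G0 X108.718 Y86.038
M3 S897
G01 X98.571 Y62.734 F1154
G01 X83.462 Y83.173
G01 X108.718 Y86.038
M5
G0 X112.203 Y72.259
M3 S373
G01 X268.029 Y72.259 F3779
G01 X268.029 Y49.581
G01 X112.203 Y49.581
G01 X112.203 Y72.259
M5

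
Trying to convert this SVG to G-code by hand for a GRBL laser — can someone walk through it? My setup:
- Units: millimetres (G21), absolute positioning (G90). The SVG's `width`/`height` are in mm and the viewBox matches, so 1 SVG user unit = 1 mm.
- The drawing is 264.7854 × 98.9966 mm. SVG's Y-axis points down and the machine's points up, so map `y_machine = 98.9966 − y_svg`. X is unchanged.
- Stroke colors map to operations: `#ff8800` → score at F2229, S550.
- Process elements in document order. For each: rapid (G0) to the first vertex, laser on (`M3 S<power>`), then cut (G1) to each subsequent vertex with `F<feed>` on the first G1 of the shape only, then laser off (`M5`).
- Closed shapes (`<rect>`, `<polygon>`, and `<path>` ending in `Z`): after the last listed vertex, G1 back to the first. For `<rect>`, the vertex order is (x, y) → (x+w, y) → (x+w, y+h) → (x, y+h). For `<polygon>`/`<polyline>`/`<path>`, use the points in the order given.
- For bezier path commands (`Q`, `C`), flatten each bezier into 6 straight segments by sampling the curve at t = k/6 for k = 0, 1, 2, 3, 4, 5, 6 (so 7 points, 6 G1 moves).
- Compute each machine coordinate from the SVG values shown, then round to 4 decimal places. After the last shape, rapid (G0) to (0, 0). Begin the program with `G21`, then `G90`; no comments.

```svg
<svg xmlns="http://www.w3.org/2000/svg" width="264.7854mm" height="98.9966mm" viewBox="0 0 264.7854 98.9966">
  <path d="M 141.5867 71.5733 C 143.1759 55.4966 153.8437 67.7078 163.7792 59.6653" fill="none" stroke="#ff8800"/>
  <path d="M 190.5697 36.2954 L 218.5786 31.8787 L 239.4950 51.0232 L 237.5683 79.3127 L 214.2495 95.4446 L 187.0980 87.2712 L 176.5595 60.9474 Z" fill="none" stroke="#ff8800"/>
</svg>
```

G21
G90
G0 X141.5867 Y27.4233
M3 S550
G1 X143.0924 Y33.3291 F2229
G1 X145.8387 Y35.8685
G1 X149.5531 Y36.3901
G1 X153.9630 Y36.2422
G1 X158.7958 Y36.7731
G1 X163.7792 Y39.3313
M5
G0 X190.5697 Y62.7012
M3 S550
G1 X218.5786 Y67.1179 F2229
G1 X239.4950 Y47.9734
G1 X237.5683 Y19.6839
G1 X214.2495 Y3.5520
G1 X187.0980 Y11.7254
G1 X176.5595 Y38.0492
G1 X190.5697 Y62.7012
M5
G0 X0.0000 Y0.0000

Since the viewBox matches the mm dimensions, user units are millimetres directly. The only transform is the Y-flip y_m = 98.9966 − y_svg.

Shape 1 is a cubic bezier drawn with `<path>`. Its stroke #ff8800 means score at S550, F2229. After flipping Y the toolpath is (141.5867,27.4233) → (143.0924,33.3291) → (145.8387,35.8685) → (149.5531,36.3901) → (153.9630,36.2422) → (158.7958,36.7731) → (163.7792,39.3313).

Shape 2 is a regular polygon drawn with `<path>`. Its stroke #ff8800 means score at S550, F2229. After flipping Y the toolpath is (190.5697,62.7012) → (218.5786,67.1179) → (239.4950,47.9734) → (237.5683,19.6839) → (214.2495,3.5520) → (187.0980,11.7254) → (176.5595,38.0492) → (190.5697,62.7012), returning to the start.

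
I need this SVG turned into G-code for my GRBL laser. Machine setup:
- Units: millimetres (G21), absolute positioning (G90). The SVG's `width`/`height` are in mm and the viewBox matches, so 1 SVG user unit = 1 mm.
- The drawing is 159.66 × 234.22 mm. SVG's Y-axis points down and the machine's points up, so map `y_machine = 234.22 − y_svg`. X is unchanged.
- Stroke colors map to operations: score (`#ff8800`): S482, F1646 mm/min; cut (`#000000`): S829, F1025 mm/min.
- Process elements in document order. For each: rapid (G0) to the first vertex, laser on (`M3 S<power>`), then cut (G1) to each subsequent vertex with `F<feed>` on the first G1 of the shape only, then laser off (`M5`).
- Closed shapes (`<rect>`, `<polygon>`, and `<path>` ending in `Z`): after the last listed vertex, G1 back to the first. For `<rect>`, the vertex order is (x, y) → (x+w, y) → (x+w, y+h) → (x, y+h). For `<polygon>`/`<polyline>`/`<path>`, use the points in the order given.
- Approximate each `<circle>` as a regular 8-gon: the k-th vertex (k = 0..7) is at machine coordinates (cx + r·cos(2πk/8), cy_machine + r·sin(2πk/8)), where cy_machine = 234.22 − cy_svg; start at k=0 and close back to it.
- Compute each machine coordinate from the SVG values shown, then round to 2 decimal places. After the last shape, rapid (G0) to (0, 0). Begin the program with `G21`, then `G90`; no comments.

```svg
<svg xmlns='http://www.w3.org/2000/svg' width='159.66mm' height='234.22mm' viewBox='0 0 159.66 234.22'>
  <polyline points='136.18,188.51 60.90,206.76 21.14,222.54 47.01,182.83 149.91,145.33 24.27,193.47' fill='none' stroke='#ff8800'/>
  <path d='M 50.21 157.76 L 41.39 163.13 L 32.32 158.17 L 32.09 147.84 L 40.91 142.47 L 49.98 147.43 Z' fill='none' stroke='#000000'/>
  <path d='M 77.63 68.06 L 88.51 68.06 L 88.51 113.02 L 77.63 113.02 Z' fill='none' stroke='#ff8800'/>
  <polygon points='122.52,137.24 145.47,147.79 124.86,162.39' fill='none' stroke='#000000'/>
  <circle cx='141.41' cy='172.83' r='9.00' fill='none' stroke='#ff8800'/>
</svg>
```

Since the viewBox matches the mm dimensions, user units are millimetres directly. The only transform is the Y-flip y_m = 234.22 − y_svg.

Shape 1 is a open polyline drawn with `<polyline>`. Its stroke #ff8800 means score at S482, F1646. After flipping Y the toolpath is (136.18,45.71) → (60.90,27.46) → (21.14,11.68) → (47.01,51.39) → (149.91,88.89) → (24.27,40.75).

Shape 2 is a regular polygon drawn with `<path>`. Its stroke #000000 means cut at S829, F1025. After flipping Y the toolpath is (50.21,76.46) → (41.39,71.09) → (32.32,76.05) → (32.09,86.38) → (40.91,91.75) → (49.98,86.79) → (50.21,76.46), returning to the start.

Shape 3 is a rectangle drawn with `<path>`. Its stroke #ff8800 means score at S482, F1646. After flipping Y the toolpath is (77.63,166.16) → (88.51,166.16) → (88.51,121.20) → (77.63,121.20) → (77.63,166.16), returning to the start.

Shape 4 is a regular polygon drawn with `<polygon>`. Its stroke #000000 means cut at S829, F1025. After flipping Y the toolpath is (122.52,96.98) → (145.47,86.43) → (124.86,71.83) → (122.52,96.98), returning to the start.

Shape 5 is a circle drawn with `<circle>`. Its stroke #ff8800 means score at S482, F1646. After flipping Y the toolpath is (150.41,61.39) → (147.77,67.75) → (141.41,70.39) → (135.05,67.75) → (132.41,61.39) → (135.05,55.03) → (141.41,52.39) → (147.77,55.03) → (150.41,61.39), returning to the start.

G21
G90
G0 X136.18 Y45.71
M3 S482
G1 X60.90 Y27.46 F1646
G1 X21.14 Y11.68
G1 X47.01 Y51.39
G1 X149.91 Y88.89
G1 X24.27 Y40.75
M5
G0 X50.21 Y76.46
M3 S829
G1 X41.39 Y71.09 F1025
G1 X32.32 Y76.05
G1 X32.09 Y86.38
G1 X40.91 Y91.75
G1 X49.98 Y86.79
G1 X50.21 Y76.46
M5
G0 X77.63 Y166.16
M3 S482
G1 X88.51 Y166.16 F1646
G1 X88.51 Y121.20
G1 X77.63 Y121.20
G1 X77.63 Y166.16
M5
G0 X122.52 Y96.98
M3 S829
G1 X145.47 Y86.43 F1025
G1 X124.86 Y71.83
G1 X122.52 Y96.98
M5
G0 X150.41 Y61.39
M3 S482
G1 X147.77 Y67.75 F1646
G1 X141.41 Y70.39
G1 X135.05 Y67.75
G1 X132.41 Y61.39
G1 X135.05 Y55.03
G1 X141.41 Y52.39
G1 X147.77 Y55.03
G1 X150.41 Y61.39
M5
G0 X0.00 Y0.00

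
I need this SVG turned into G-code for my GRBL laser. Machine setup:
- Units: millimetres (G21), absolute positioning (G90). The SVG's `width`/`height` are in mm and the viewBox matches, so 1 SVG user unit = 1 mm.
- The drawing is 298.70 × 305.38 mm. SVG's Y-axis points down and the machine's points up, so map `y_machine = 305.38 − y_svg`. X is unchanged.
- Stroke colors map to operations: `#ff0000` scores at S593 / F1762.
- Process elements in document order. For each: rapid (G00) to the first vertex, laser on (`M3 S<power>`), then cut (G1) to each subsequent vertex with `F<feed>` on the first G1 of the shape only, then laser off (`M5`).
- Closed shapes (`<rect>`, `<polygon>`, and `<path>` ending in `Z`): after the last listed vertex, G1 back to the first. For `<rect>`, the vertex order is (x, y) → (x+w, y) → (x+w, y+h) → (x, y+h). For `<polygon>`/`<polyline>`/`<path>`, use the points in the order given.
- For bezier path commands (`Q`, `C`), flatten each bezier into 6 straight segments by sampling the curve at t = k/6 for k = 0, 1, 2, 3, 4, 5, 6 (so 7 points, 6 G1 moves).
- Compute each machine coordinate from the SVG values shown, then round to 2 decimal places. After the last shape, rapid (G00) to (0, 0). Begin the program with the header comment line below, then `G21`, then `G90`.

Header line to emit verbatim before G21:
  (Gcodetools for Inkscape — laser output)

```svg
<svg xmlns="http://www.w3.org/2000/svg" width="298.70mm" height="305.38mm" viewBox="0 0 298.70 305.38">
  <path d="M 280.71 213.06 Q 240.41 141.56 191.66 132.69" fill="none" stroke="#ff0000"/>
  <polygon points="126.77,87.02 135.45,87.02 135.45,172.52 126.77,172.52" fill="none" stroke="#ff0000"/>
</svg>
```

(Gcodetools for Inkscape — laser output)
G21
G90
G00 X280.71 Y92.32
M3 S593
G1 X267.04 Y114.41 F1762
G1 X252.90 Y133.03
G1 X238.30 Y148.16
G1 X223.22 Y159.82
G1 X207.68 Y167.99
G1 X191.66 Y172.69
M5
G00 X126.77 Y218.36
M3 S593
G1 X135.45 Y218.36 F1762
G1 X135.45 Y132.86
G1 X126.77 Y132.86
G1 X126.77 Y218.36
M5
G00 X0.00 Y0.00

1 u = 1 mm; y_m = 305.38 − y.

[1] `<path>` quadratic bezier, #ff0000→score S593 F1762: (280.71,92.32) → (267.04,114.41) → (252.90,133.03) → (238.30,148.16) → (223.22,159.82) → (207.68,167.99) → (191.66,172.69)

[2] `<polygon>` rectangle, #ff0000→score S593 F1762: (126.77,218.36) → (135.45,218.36) → (135.45,132.86) → (126.77,132.86) → (126.77,218.36) (closed)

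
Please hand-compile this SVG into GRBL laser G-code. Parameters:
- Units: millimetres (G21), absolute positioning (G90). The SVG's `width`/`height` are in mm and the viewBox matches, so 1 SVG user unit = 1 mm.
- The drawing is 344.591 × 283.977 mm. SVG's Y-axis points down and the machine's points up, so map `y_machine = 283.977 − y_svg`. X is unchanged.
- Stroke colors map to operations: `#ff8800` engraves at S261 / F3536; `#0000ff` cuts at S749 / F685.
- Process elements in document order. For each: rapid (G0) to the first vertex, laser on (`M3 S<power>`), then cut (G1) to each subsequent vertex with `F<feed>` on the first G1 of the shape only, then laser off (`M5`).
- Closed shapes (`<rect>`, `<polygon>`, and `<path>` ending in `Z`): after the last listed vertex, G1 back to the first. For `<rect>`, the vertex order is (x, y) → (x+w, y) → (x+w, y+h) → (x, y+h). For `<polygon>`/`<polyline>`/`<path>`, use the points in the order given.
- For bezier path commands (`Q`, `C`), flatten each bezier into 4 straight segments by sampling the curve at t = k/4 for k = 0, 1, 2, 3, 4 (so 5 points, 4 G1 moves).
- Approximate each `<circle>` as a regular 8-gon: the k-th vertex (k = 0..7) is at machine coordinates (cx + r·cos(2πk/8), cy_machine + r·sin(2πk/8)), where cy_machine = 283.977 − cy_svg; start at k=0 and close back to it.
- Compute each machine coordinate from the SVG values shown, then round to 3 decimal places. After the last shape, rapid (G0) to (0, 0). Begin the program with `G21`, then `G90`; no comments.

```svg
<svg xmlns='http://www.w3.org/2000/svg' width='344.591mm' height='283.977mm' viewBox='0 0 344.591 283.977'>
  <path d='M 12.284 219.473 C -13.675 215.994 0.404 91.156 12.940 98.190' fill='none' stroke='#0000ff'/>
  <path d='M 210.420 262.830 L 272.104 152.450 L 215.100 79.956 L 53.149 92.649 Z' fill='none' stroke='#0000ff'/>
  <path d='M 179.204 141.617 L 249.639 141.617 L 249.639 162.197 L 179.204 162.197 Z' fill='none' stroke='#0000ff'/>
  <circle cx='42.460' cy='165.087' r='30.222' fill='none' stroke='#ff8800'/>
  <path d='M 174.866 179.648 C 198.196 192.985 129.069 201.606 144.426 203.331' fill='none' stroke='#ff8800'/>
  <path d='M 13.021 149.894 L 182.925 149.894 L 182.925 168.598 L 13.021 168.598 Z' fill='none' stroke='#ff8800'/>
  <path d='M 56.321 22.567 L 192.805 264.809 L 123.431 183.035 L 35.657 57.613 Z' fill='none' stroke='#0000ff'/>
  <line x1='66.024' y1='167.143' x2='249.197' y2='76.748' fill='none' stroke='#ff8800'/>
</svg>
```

viewBox `0 0 344.591 283.977` with mm width/height → 1 unit = 1 mm. Flip: y_m = 283.977 − y_svg.

**Shape 1** — `<path>` cubic bezier, stroke `#0000ff` → cut (S749, F685). Control points (SVG): P0=(12.284,219.473), P1=(-13.675,215.994), P2=(0.404,91.156), P3=(12.940,98.190); sampled at t=k/4. Machine vertices: (12.284,64.504) → (-0.328,85.911) → (-1.824,129.088) → (3.898,170.293) → (12.940,185.787). Open path.

**Shape 2** — `<path>` closed polygon, stroke `#0000ff` → cut (S749, F685). Machine vertices: (210.420,21.147) → (272.104,131.527) → (215.100,204.021) → (53.149,191.328) → (210.420,21.147). Closed: final G1 returns to the first vertex.

**Shape 3** — `<path>` rectangle, stroke `#0000ff` → cut (S749, F685). Machine vertices: (179.204,142.360) → (249.639,142.360) → (249.639,121.780) → (179.204,121.780) → (179.204,142.360). Closed: final G1 returns to the first vertex.

**Shape 4** — `<circle>` circle, stroke `#ff8800` → engrave (S261, F3536). Machine vertices: (72.682,118.890) → (63.830,140.260) → (42.460,149.112) → (21.090,140.260) → (12.238,118.890) → (21.090,97.520) → (42.460,88.668) → (63.830,97.520) → (72.682,118.890). Closed: final G1 returns to the first vertex.

**Shape 5** — `<path>` cubic bezier, stroke `#ff8800` → engrave (S261, F3536). Control points (SVG): P0=(174.866,179.648), P1=(198.196,192.985), P2=(129.069,201.606), P3=(144.426,203.331); sampled at t=k/4. Machine vertices: (174.866,104.329) → (177.793,95.245) → (162.636,88.133) → (145.984,83.199) → (144.426,80.646). Open path.

**Shape 6** — `<path>` rectangle, stroke `#ff8800` → engrave (S261, F3536). Machine vertices: (13.021,134.083) → (182.925,134.083) → (182.925,115.379) → (13.021,115.379) → (13.021,134.083). Closed: final G1 returns to the first vertex.

**Shape 7** — `<path>` closed polygon, stroke `#0000ff` → cut (S749, F685). Machine vertices: (56.321,261.410) → (192.805,19.168) → (123.431,100.942) → (35.657,226.364) → (56.321,261.410). Closed: final G1 returns to the first vertex.

**Shape 8** — `<line>` line segment, stroke `#ff8800` → engrave (S261, F3536). Machine vertices: (66.024,116.834) → (249.197,207.229). Open path.

G21
G90
G0 X12.284 Y64.504
M3 S749
G1 X-0.328 Y85.911 F685
G1 X-1.824 Y129.088
G1 X3.898 Y170.293
G1 X12.940 Y185.787
M5
G0 X210.420 Y21.147
M3 S749
G1 X272.104 Y131.527 F685
G1 X215.100 Y204.021
G1 X53.149 Y191.328
G1 X210.420 Y21.147
M5
G0 X179.204 Y142.360
M3 S749
G1 X249.639 Y142.360 F685
G1 X249.639 Y121.780
G1 X179.204 Y121.780
G1 X179.204 Y142.360
M5
G0 X72.682 Y118.890
M3 S261
G1 X63.830 Y140.260 F3536
G1 X42.460 Y149.112
G1 X21.090 Y140.260
G1 X12.238 Y118.890
G1 X21.090 Y97.520
G1 X42.460 Y88.668
G1 X63.830 Y97.520
G1 X72.682 Y118.890
M5
G0 X174.866 Y104.329
M3 S261
G1 X177.793 Y95.245 F3536
G1 X162.636 Y88.133
G1 X145.984 Y83.199
G1 X144.426 Y80.646
M5
G0 X13.021 Y134.083
M3 S261
G1 X182.925 Y134.083 F3536
G1 X182.925 Y115.379
G1 X13.021 Y115.379
G1 X13.021 Y134.083
M5
G0 X56.321 Y261.410
M3 S749
G1 X192.805 Y19.168 F685
G1 X123.431 Y100.942
G1 X35.657 Y226.364
G1 X56.321 Y261.410
M5
G0 X66.024 Y116.834
M3 S261
G1 X249.197 Y207.229 F3536
M5
G0 X0.000 Y0.000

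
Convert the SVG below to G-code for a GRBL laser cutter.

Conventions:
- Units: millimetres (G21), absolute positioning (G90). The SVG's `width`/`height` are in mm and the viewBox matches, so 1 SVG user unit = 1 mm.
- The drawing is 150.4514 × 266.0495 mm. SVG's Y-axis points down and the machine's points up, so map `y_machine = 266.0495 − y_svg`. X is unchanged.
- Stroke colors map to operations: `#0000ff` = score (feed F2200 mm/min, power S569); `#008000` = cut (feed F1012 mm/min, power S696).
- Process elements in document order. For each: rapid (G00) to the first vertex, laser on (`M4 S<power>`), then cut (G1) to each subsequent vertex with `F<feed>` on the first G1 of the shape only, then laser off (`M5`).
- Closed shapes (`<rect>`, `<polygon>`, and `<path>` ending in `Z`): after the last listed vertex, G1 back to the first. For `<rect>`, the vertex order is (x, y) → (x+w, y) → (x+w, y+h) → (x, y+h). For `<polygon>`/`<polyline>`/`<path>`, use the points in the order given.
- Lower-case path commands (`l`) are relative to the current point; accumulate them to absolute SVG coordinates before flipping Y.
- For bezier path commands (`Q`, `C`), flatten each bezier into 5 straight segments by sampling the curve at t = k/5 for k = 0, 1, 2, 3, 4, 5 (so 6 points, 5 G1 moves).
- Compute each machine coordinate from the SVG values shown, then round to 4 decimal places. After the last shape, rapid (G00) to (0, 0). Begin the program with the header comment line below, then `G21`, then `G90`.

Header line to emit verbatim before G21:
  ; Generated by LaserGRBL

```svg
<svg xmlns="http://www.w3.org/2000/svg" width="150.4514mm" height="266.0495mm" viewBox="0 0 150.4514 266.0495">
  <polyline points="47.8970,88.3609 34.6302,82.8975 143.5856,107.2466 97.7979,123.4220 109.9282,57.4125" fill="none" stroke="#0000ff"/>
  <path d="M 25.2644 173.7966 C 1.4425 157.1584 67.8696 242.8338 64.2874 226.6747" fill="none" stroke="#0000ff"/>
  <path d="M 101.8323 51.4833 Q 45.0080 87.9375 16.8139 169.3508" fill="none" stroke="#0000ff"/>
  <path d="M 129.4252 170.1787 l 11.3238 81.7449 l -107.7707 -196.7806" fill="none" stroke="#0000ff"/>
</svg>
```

Since the viewBox matches the mm dimensions, user units are millimetres directly. The only transform is the Y-flip y_m = 266.0495 − y_svg.

Shape 1 is a open polyline drawn with `<polyline>`. Its stroke #0000ff means score at S569, F2200. After flipping Y the toolpath is (47.8970,177.6886) → (34.6302,183.1520) → (143.5856,158.8029) → (97.7979,142.6275) → (109.9282,208.6370).

Shape 2 is a cubic bezier drawn with `<path>`. Its stroke #0000ff means score at S569, F2200. After flipping Y the toolpath is (25.2644,92.2529) → (20.5191,91.5914) → (29.7411,76.1737) → (45.2381,55.7990) → (59.3177,40.2663) → (64.2874,39.3748).

Shape 3 is a quadratic bezier drawn with `<path>`. Its stroke #0000ff means score at S569, F2200. After flipping Y the toolpath is (101.8323,214.5662) → (80.2478,198.1862) → (60.9537,178.2094) → (43.9500,154.6359) → (29.2367,127.4657) → (16.8139,96.6987).

Shape 4 is a open polyline drawn with `<path>`. Its stroke #0000ff means score at S569, F2200. After flipping Y the toolpath is (129.4252,95.8708) → (140.7490,14.1259) → (32.9783,210.9065).

; Generated by LaserGRBL
G21
G90
G00 X47.8970 Y177.6886
M4 S569
G1 X34.6302 Y183.1520 F2200
G1 X143.5856 Y158.8029
G1 X97.7979 Y142.6275
G1 X109.9282 Y208.6370
M5
G00 X25.2644 Y92.2529
M4 S569
G1 X20.5191 Y91.5914 F2200
G1 X29.7411 Y76.1737
G1 X45.2381 Y55.7990
G1 X59.3177 Y40.2663
G1 X64.2874 Y39.3748
M5
G00 X101.8323 Y214.5662
M4 S569
G1 X80.2478 Y198.1862 F2200
G1 X60.9537 Y178.2094
G1 X43.9500 Y154.6359
G1 X29.2367 Y127.4657
G1 X16.8139 Y96.6987
M5
G00 X129.4252 Y95.8708
M4 S569
G1 X140.7490 Y14.1259 F2200
G1 X32.9783 Y210.9065
M5
G00 X0.0000 Y0.0000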